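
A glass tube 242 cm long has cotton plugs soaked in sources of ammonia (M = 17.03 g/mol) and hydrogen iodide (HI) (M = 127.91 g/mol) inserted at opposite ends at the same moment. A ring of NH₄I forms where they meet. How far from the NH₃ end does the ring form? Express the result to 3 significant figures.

Distances travelled in equal time are proportional to diffusion rates, so d_NH₃/d_HI = √(M_HI/M_NH₃) = √(127.91/17.03) = 2.741.
With d_NH₃ + d_HI = 242 cm, d_HI = 242/(1 + 2.741) = 64.70 cm.
d_NH₃ = 242 − 64.70 = 177 cm.

177 cm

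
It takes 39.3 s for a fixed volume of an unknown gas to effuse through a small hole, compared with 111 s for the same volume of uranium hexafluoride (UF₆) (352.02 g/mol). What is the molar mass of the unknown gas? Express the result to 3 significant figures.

44.1 g/mol

By Graham's law, t_X/t_UF₆ = √(M_X/M_UF₆).
39.3/111 = 0.3541 = √(M_X/352.02)
M_X = 352.02 × 0.3541² = 352.02 × 0.1254 = 44.1 g/mol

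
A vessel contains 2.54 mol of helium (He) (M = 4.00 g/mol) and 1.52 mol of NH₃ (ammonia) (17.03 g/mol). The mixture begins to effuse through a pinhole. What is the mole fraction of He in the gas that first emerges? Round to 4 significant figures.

0.7752

Rate_i ∝ x_i/√M_i (Graham's law weighted by mole fraction), so the effusate composition follows n_i/√M_i.
So x_He in the escaping gas = (n_He/√M_He) / Σ(n_i/√M_i)
= (2.54/√4.00) / (2.54/√4.00 + 1.52/√17.03) = 1.270/(1.270 + 0.3683) = 0.7752.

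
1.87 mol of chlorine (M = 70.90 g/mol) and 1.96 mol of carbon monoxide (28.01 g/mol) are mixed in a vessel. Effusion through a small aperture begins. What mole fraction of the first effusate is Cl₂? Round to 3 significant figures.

0.375

Rate_i ∝ x_i/√M_i (Graham's law weighted by mole fraction), so the effusate composition follows n_i/√M_i.
Mole fraction of Cl₂ in the effusate = (n_Cl₂/√M_Cl₂) / (n_Cl₂/√M_Cl₂ + n_CO/√M_CO)
= (1.87/√70.90) / (1.87/√70.90 + 1.96/√28.01) = 0.2221/(0.2221 + 0.3703) = 0.375.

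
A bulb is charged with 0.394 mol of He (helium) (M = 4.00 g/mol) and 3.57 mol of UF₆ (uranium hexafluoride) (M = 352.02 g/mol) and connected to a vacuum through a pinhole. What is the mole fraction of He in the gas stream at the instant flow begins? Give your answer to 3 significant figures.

Each component's effusion rate ∝ (its partial pressure)·(1/√M) ∝ n_i/√M_i.
So x_He in the escaping gas = (n_He/√M_He) / Σ(n_i/√M_i)
= (0.394/√4.00) / (0.394/√4.00 + 3.57/√352.02) = 0.1970/(0.1970 + 0.1903) = 0.509.

0.509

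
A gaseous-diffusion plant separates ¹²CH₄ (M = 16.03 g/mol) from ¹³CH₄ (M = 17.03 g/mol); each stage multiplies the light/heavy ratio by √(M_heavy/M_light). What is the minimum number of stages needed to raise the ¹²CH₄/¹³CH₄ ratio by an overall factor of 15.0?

Per stage α = (17.03/16.03)^(1/2) = 1.06238^0.5, giving ln α = 0.03026.
Need α^N ≥ 15.0 ⇒ N ≥ ln(15.0) / ln α = 2.708 / 0.03026 = 89.50.
So at least 90 stages are needed.

90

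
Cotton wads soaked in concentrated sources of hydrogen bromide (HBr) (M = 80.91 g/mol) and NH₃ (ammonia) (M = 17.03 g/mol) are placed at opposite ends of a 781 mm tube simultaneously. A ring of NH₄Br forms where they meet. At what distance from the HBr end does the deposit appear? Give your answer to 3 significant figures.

246 mm

Graham's law gives d_HBr/d_NH₃ = rate_HBr/rate_NH₃ = √(M_NH₃/M_HBr) = √(17.03/80.91) = 0.4588.
With d_HBr + d_NH₃ = 781 mm, d_NH₃ = 781/(1 + 0.4588) = 535.4 mm.
d_HBr = 781 − 535.4 = 246 mm.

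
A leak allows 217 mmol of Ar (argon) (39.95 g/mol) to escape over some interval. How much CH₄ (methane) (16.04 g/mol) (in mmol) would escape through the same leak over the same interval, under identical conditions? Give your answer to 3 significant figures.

342 mmol

Using Graham's law: rate_CH₄/rate_Ar = √(M_Ar/M_CH₄) = √(39.95/16.04) = √2.491 = 1.578.
So the amount for CH₄ is 217 × 1.578 = 342 mmol.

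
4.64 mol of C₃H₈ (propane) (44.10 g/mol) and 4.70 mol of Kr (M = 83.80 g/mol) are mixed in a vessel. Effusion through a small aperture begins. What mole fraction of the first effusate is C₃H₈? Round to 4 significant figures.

0.5764

Rate_i ∝ x_i/√M_i (Graham's law weighted by mole fraction), so the effusate composition follows n_i/√M_i.
x_C₃H₈(eff) = (n_C₃H₈/√M_C₃H₈) / (n_C₃H₈/√M_C₃H₈ + n_Kr/√M_Kr)
= (4.64/√44.10) / (4.64/√44.10 + 4.70/√83.80) = 0.6987/(0.6987 + 0.5134) = 0.5764.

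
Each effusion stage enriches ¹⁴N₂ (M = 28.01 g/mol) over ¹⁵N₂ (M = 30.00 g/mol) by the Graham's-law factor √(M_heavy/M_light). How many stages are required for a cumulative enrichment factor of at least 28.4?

Per stage α = (30.00/28.01)^(1/2) = 1.07105^0.5, giving ln α = 0.03432.
Need α^N ≥ 28.4 ⇒ N ≥ ln(28.4) / ln α = 3.346 / 0.03432 = 97.51.
Minimum whole number of stages: N = 98.

98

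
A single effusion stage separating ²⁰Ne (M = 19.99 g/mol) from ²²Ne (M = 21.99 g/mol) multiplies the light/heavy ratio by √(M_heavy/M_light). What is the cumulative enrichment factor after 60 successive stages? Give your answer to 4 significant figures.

17.47

The single-stage factor is √(M_heavy/M_light), so 60 stages give [√(21.99/19.99)]^60 = (21.99/19.99)^(60/2).
= 1.10005^30 = 17.47.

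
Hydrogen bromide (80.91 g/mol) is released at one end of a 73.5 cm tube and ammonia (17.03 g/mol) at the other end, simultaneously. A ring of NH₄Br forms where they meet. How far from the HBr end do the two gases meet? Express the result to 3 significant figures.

In equal time, each gas travels a distance ∝ its rate ∝ 1/√M, so d_HBr/d_NH₃ = √(M_NH₃/M_HBr) = √(17.03/80.91) = 0.4588.
With d_HBr + d_NH₃ = 73.5 cm, d_NH₃ = 73.5/(1 + 0.4588) = 50.38 cm.
d_HBr = 73.5 − 50.38 = 23.1 cm.

23.1 cm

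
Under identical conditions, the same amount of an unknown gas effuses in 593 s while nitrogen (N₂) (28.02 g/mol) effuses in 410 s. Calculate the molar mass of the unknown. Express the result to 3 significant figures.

Since effusion rate ∝ 1/√M, t_X/t_N₂ = √(M_X/M_N₂).
593/410 = 1.446 = √(M_X/28.02)
M_X = 28.02 × 1.446² = 28.02 × 2.092 = 58.6 g/mol

58.6 g/mol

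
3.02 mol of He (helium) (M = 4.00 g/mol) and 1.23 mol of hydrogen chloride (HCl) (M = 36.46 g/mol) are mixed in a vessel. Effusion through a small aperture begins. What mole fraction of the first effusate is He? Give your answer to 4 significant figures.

Rate_i ∝ x_i/√M_i (Graham's law weighted by mole fraction), so the effusate composition follows n_i/√M_i.
x_He(eff) = (n_He/√M_He) / (n_He/√M_He + n_HCl/√M_HCl)
= (3.02/√4.00) / (3.02/√4.00 + 1.23/√36.46) = 1.510/(1.510 + 0.2037) = 0.8811.

0.8811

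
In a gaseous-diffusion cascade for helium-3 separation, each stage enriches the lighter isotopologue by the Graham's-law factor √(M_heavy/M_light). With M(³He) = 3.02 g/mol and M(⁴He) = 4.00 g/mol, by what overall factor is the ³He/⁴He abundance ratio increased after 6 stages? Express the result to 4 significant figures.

After 6 stages the ratio has grown by (√(4.00/3.02))^6 = (4.00/3.02)^(6/2).
= 1.32450^3 = 2.324.

2.324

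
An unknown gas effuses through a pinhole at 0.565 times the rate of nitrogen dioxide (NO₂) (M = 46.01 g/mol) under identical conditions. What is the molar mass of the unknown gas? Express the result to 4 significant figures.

144.1 g/mol

From Graham's law, rate_X/rate_NO₂ = √(M_NO₂/M_X).
0.565 = √(46.01/M_X)
M_X = 46.01 / 0.565² = 46.01 / 0.3192 = 144.1 g/mol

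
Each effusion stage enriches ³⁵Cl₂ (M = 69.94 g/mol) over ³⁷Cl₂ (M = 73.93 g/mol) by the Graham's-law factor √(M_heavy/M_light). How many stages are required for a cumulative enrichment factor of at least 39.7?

With α = √(73.93/69.94) per stage, ln α = ½ ln(1.05705) = 0.02774.
Need α^N ≥ 39.7 ⇒ N ≥ ln(39.7) / ln α = 3.681 / 0.02774 = 132.71.
Rounding up, N = 133 stages.

133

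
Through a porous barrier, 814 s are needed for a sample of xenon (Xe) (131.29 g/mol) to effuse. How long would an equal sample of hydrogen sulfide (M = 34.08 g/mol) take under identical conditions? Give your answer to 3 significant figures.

By Graham's law, t_H₂S/t_Xe = √(M_H₂S/M_Xe) = √(34.08/131.29) = √0.2596 = 0.5095.
So the time for H₂S is 814 × 0.5095 = 415 s.

415 s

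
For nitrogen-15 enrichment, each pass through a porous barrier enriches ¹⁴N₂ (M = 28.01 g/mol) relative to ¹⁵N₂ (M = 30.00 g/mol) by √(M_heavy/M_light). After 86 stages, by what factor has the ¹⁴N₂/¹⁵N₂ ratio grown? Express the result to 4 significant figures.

19.13

Overall factor = α^86 with α = √(30.00/28.01), i.e. (30.00/28.01)^(86/2).
= 1.07105^43 = 19.13.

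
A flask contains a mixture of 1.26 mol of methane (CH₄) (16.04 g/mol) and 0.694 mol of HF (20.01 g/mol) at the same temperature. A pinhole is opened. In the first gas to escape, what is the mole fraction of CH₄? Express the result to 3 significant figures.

Each component's effusion rate ∝ (its partial pressure)·(1/√M) ∝ n_i/√M_i.
x_CH₄(eff) = (n_CH₄/√M_CH₄) / (n_CH₄/√M_CH₄ + n_HF/√M_HF)
= (1.26/√16.04) / (1.26/√16.04 + 0.694/√20.01) = 0.3146/(0.3146 + 0.1551) = 0.670.

0.670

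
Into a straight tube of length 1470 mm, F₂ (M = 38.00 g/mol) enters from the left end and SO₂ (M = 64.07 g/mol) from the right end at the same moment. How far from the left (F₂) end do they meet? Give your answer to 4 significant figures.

The fronts meet when d_F₂ + d_SO₂ = L with d_F₂/d_SO₂ = √(M_SO₂/M_F₂) (Graham's law). Here √(M_SO₂/M_F₂) = √(64.07/38.00) = 1.298.
With d_F₂ + d_SO₂ = 1470 mm, d_SO₂ = 1470/(1 + 1.298) = 639.6 mm.
d_F₂ = 1470 − 639.6 = 830.4 mm.

830.4 mm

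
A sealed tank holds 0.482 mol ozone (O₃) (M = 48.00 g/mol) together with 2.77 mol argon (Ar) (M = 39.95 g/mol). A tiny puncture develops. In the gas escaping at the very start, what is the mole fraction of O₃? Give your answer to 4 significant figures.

Rate_i ∝ x_i/√M_i (Graham's law weighted by mole fraction), so the effusate composition follows n_i/√M_i.
Mole fraction of O₃ in the effusate = (n_O₃/√M_O₃) / (n_O₃/√M_O₃ + n_Ar/√M_Ar)
= (0.482/√48.00) / (0.482/√48.00 + 2.77/√39.95) = 0.06957/(0.06957 + 0.4382) = 0.1370.

0.1370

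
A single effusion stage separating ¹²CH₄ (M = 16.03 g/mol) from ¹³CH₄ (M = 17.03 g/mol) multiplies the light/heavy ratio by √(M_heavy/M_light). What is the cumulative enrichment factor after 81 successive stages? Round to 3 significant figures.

After 81 stages the ratio has grown by (√(17.03/16.03))^81 = (17.03/16.03)^(81/2).
= 1.06238^(81/2) = 11.6.

11.6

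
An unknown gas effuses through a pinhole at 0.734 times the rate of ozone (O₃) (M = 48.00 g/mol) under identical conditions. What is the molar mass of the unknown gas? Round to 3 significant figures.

By Graham's law, rate_X/rate_O₃ = √(M_O₃/M_X).
0.734 = √(48.00/M_X)
M_X = 48.00 / 0.734² = 48.00 / 0.5388 = 89.1 g/mol

89.1 g/mol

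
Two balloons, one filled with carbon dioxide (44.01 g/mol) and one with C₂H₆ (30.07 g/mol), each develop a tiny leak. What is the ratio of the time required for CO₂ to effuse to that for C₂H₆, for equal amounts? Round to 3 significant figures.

1.21

By Graham's law, t_CO₂/t_C₂H₆ = √(M_CO₂/M_C₂H₆) = √(44.01/30.07) = √1.464 = 1.21.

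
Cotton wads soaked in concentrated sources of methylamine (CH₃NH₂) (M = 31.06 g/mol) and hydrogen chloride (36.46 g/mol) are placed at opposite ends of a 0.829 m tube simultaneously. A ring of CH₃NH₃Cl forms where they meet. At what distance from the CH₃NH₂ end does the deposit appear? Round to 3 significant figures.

The fronts meet when d_CH₃NH₂ + d_HCl = L with d_CH₃NH₂/d_HCl = √(M_HCl/M_CH₃NH₂) (Graham's law). Here √(M_HCl/M_CH₃NH₂) = √(36.46/31.06) = 1.083.
With d_CH₃NH₂ + d_HCl = 0.829 m, d_HCl = 0.829/(1 + 1.083) = 0.3979 m.
d_CH₃NH₂ = 0.829 − 0.3979 = 0.431 m.

0.431 m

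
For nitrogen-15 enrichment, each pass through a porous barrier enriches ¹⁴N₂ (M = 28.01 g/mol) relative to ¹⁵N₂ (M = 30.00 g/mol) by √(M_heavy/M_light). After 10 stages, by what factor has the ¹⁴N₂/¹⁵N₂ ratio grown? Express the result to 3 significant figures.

Each stage multiplies the ratio by α = √(30.00/28.01), so after 10 stages the overall factor is α^10 = (30.00/28.01)^(10/2).
= 1.07105^5 = 1.41.

1.41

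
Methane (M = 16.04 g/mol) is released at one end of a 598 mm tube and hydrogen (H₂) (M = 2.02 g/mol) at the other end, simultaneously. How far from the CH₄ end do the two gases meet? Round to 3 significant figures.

157 mm

In equal time, each gas travels a distance ∝ its rate ∝ 1/√M, so d_CH₄/d_H₂ = √(M_H₂/M_CH₄) = √(2.02/16.04) = 0.3549.
With d_CH₄ + d_H₂ = 598 mm, d_H₂ = 598/(1 + 0.3549) = 441.4 mm.
d_CH₄ = 598 − 441.4 = 157 mm.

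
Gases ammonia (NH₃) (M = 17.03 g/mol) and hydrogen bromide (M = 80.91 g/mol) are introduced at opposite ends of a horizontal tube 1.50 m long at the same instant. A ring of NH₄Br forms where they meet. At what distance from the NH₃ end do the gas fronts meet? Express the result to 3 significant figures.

1.03 m

Distances travelled in equal time are proportional to diffusion rates, so d_NH₃/d_HBr = √(M_HBr/M_NH₃) = √(80.91/17.03) = 2.180.
With d_NH₃ + d_HBr = 1.50 m, d_HBr = 1.50/(1 + 2.180) = 0.4717 m.
d_NH₃ = 1.50 − 0.4717 = 1.03 m.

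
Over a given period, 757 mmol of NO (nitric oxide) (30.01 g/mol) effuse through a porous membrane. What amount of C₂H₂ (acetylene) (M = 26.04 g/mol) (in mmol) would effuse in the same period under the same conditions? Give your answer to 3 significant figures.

813 mmol

From Graham's law, rate_C₂H₂/rate_NO = √(M_NO/M_C₂H₂) = √(30.01/26.04) = √1.152 = 1.074.
So the amount for C₂H₂ is 757 × 1.074 = 813 mmol.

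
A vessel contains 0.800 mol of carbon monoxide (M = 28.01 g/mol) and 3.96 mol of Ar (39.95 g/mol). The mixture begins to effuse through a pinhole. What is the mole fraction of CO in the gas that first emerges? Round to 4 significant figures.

Rate_i ∝ x_i/√M_i (Graham's law weighted by mole fraction), so the effusate composition follows n_i/√M_i.
Mole fraction of CO in the effusate = (n_CO/√M_CO) / (n_CO/√M_CO + n_Ar/√M_Ar)
= (0.800/√28.01) / (0.800/√28.01 + 3.96/√39.95) = 0.1512/(0.1512 + 0.6265) = 0.1944.

0.1944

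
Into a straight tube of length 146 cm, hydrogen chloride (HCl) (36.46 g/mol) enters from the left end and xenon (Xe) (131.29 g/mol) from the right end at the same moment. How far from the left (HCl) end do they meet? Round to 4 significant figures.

95.61 cm

In equal time, each gas travels a distance ∝ its rate ∝ 1/√M, so d_HCl/d_Xe = √(M_Xe/M_HCl) = √(131.29/36.46) = 1.898.
With d_HCl + d_Xe = 146 cm, d_Xe = 146/(1 + 1.898) = 50.39 cm.
d_HCl = 146 − 50.39 = 95.61 cm.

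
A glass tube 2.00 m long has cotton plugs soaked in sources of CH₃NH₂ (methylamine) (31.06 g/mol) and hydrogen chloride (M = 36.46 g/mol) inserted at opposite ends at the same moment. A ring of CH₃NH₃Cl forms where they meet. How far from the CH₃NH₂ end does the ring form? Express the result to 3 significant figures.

The fronts meet when d_CH₃NH₂ + d_HCl = L with d_CH₃NH₂/d_HCl = √(M_HCl/M_CH₃NH₂) (Graham's law). Here √(M_HCl/M_CH₃NH₂) = √(36.46/31.06) = 1.083.
With d_CH₃NH₂ + d_HCl = 2.00 m, d_HCl = 2.00/(1 + 1.083) = 0.9599 m.
d_CH₃NH₂ = 2.00 − 0.9599 = 1.04 m.

1.04 m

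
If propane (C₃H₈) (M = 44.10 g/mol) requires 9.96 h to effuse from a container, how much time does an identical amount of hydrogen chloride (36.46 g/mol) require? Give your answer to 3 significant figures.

From Graham's law, t_HCl/t_C₃H₈ = √(M_HCl/M_C₃H₈) = √(36.46/44.10) = √0.8268 = 0.9093.
So the time for HCl is 9.96 × 0.9093 = 9.06 h.

9.06 h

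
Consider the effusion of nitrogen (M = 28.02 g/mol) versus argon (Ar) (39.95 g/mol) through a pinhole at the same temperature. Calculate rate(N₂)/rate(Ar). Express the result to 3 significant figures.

1.19

Using Graham's law: rate_N₂/rate_Ar = √(M_Ar/M_N₂) = √(39.95/28.02) = √1.426 = 1.19.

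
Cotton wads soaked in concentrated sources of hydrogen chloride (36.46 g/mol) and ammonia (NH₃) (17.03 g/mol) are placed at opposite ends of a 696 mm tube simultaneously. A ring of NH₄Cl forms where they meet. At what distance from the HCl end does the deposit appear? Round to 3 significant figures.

283 mm

The fronts meet when d_HCl + d_NH₃ = L with d_HCl/d_NH₃ = √(M_NH₃/M_HCl) (Graham's law). Here √(M_NH₃/M_HCl) = √(17.03/36.46) = 0.6834.
With d_HCl + d_NH₃ = 696 mm, d_NH₃ = 696/(1 + 0.6834) = 413.4 mm.
d_HCl = 696 − 413.4 = 283 mm.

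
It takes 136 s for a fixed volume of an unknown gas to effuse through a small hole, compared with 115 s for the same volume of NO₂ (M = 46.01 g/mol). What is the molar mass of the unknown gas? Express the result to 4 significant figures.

By Graham's law, t_X/t_NO₂ = √(M_X/M_NO₂).
136/115 = 1.183 = √(M_X/46.01)
M_X = 46.01 × 1.183² = 46.01 × 1.399 = 64.35 g/mol

64.35 g/mol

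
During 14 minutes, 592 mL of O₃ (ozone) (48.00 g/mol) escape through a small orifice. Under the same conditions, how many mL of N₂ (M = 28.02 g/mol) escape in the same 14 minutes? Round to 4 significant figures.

Using Graham's law: rate_N₂/rate_O₃ = √(M_O₃/M_N₂) = √(48.00/28.02) = √1.713 = 1.309.
So the volume for N₂ is 592 × 1.309 = 774.8 mL.

774.8 mL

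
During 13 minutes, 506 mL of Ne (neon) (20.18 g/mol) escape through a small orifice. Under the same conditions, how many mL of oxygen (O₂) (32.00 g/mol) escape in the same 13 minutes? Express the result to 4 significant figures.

401.8 mL

Using Graham's law: rate_O₂/rate_Ne = √(M_Ne/M_O₂) = √(20.18/32.00) = √0.6306 = 0.7941.
So the volume for O₂ is 506 × 0.7941 = 401.8 mL.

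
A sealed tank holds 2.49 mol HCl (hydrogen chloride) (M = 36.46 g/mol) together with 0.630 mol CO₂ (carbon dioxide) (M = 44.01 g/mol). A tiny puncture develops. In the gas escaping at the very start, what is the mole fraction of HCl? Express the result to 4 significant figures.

The effusion rate of species i is ∝ p_i/√M_i ∝ n_i/√M_i.
x_HCl(eff) = (n_HCl/√M_HCl) / (n_HCl/√M_HCl + n_CO₂/√M_CO₂)
= (2.49/√36.46) / (2.49/√36.46 + 0.630/√44.01) = 0.4124/(0.4124 + 0.09497) = 0.8128.

0.8128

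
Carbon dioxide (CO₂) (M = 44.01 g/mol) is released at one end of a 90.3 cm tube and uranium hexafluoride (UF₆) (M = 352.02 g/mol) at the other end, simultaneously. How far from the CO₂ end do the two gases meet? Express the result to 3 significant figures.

In equal time, each gas travels a distance ∝ its rate ∝ 1/√M, so d_CO₂/d_UF₆ = √(M_UF₆/M_CO₂) = √(352.02/44.01) = 2.828.
With d_CO₂ + d_UF₆ = 90.3 cm, d_UF₆ = 90.3/(1 + 2.828) = 23.59 cm.
d_CO₂ = 90.3 − 23.59 = 66.7 cm.

66.7 cm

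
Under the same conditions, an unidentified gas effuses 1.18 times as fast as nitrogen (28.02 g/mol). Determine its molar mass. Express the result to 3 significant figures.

From Graham's law, rate_X/rate_N₂ = √(M_N₂/M_X).
1.18 = √(28.02/M_X)
M_X = 28.02 / 1.18² = 28.02 / 1.392 = 20.1 g/mol

20.1 g/mol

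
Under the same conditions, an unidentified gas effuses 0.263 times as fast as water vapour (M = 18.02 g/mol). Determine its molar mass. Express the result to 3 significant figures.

261 g/mol

Since effusion rate ∝ 1/√M, rate_X/rate_H₂O = √(M_H₂O/M_X).
0.263 = √(18.02/M_X)
M_X = 18.02 / 0.263² = 18.02 / 0.06917 = 261 g/mol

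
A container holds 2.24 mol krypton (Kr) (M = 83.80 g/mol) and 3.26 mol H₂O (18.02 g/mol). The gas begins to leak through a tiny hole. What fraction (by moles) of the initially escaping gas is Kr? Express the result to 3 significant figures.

Each component's effusion rate ∝ (its partial pressure)·(1/√M) ∝ n_i/√M_i.
Mole fraction of Kr in the effusate = (n_Kr/√M_Kr) / (n_Kr/√M_Kr + n_H₂O/√M_H₂O)
= (2.24/√83.80) / (2.24/√83.80 + 3.26/√18.02) = 0.2447/(0.2447 + 0.7680) = 0.242.

0.242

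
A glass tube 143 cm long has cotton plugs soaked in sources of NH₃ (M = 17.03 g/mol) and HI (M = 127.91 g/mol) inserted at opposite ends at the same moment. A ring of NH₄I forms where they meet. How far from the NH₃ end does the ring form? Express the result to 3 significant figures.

Graham's law gives d_NH₃/d_HI = rate_NH₃/rate_HI = √(M_HI/M_NH₃) = √(127.91/17.03) = 2.741.
With d_NH₃ + d_HI = 143 cm, d_HI = 143/(1 + 2.741) = 38.23 cm.
d_NH₃ = 143 − 38.23 = 105 cm.

105 cm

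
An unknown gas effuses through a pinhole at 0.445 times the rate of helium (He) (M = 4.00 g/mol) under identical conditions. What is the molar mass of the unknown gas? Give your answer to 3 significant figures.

Since effusion rate ∝ 1/√M, rate_X/rate_He = √(M_He/M_X).
0.445 = √(4.00/M_X)
M_X = 4.00 / 0.445² = 4.00 / 0.1980 = 20.2 g/mol

20.2 g/mol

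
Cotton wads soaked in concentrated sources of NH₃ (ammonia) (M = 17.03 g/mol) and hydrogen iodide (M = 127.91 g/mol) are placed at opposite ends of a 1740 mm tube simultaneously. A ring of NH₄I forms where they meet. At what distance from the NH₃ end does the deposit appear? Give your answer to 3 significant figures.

Graham's law gives d_NH₃/d_HI = rate_NH₃/rate_HI = √(M_HI/M_NH₃) = √(127.91/17.03) = 2.741.
With d_NH₃ + d_HI = 1740 mm, d_HI = 1740/(1 + 2.741) = 465.2 mm.
d_NH₃ = 1740 − 465.2 = 1270 mm.

1270 mm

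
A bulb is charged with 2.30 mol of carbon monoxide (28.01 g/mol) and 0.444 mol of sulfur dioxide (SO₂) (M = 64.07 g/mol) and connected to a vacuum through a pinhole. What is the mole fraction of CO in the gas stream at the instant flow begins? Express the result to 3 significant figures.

0.887

The effusion rate of species i is ∝ p_i/√M_i ∝ n_i/√M_i.
So x_CO in the escaping gas = (n_CO/√M_CO) / Σ(n_i/√M_i)
= (2.30/√28.01) / (2.30/√28.01 + 0.444/√64.07) = 0.4346/(0.4346 + 0.05547) = 0.887.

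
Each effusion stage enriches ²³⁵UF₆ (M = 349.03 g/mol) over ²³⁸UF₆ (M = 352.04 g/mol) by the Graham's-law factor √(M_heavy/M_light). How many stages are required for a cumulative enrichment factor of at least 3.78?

310

Single-stage factor α = √(352.04/349.03), so ln α = ½ ln(1.00862) = 0.004293.
Need α^N ≥ 3.78 ⇒ N ≥ ln(3.78) / ln α = 1.330 / 0.004293 = 309.71.
Rounding up, N = 310 stages.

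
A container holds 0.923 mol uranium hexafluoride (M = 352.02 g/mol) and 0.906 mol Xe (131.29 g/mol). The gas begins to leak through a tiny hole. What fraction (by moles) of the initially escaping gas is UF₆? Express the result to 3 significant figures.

Effusion rate of each component ∝ n_i/√M_i (partial pressure × 1/√M).
So x_UF₆ in the escaping gas = (n_UF₆/√M_UF₆) / Σ(n_i/√M_i)
= (0.923/√352.02) / (0.923/√352.02 + 0.906/√131.29) = 0.04919/(0.04919 + 0.07907) = 0.384.

0.384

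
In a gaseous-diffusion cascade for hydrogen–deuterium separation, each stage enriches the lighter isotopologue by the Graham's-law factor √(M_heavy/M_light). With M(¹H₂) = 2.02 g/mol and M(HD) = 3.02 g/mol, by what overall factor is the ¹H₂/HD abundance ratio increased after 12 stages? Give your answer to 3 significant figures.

11.2

After 12 stages the ratio has grown by (√(3.02/2.02))^12 = (3.02/2.02)^(12/2).
= 1.49505^6 = 11.2.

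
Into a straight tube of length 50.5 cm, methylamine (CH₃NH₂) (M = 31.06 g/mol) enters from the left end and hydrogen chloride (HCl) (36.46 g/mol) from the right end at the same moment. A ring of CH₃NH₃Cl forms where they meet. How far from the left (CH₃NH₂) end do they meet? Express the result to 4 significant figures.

In equal time, each gas travels a distance ∝ its rate ∝ 1/√M, so d_CH₃NH₂/d_HCl = √(M_HCl/M_CH₃NH₂) = √(36.46/31.06) = 1.083.
With d_CH₃NH₂ + d_HCl = 50.5 cm, d_HCl = 50.5/(1 + 1.083) = 24.24 cm.
d_CH₃NH₂ = 50.5 − 24.24 = 26.26 cm.

26.26 cm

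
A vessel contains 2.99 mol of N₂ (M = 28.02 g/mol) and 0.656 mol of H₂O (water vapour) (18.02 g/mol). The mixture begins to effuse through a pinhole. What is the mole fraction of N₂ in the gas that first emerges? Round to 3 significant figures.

Each component's effusion rate ∝ (its partial pressure)·(1/√M) ∝ n_i/√M_i.
Mole fraction of N₂ in the effusate = (n_N₂/√M_N₂) / (n_N₂/√M_N₂ + n_H₂O/√M_H₂O)
= (2.99/√28.02) / (2.99/√28.02 + 0.656/√18.02) = 0.5649/(0.5649 + 0.1545) = 0.785.

0.785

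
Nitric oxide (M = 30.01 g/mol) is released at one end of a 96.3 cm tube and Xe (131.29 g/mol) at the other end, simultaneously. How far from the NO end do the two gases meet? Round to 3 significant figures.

In equal time, each gas travels a distance ∝ its rate ∝ 1/√M, so d_NO/d_Xe = √(M_Xe/M_NO) = √(131.29/30.01) = 2.092.
With d_NO + d_Xe = 96.3 cm, d_Xe = 96.3/(1 + 2.092) = 31.15 cm.
d_NO = 96.3 − 31.15 = 65.2 cm.

65.2 cm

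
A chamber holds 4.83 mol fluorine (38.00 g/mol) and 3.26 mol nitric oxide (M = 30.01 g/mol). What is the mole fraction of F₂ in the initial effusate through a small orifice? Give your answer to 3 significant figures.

Effusion rate of each component ∝ n_i/√M_i (partial pressure × 1/√M).
So x_F₂ in the escaping gas = (n_F₂/√M_F₂) / Σ(n_i/√M_i)
= (4.83/√38.00) / (4.83/√38.00 + 3.26/√30.01) = 0.7835/(0.7835 + 0.5951) = 0.568.

0.568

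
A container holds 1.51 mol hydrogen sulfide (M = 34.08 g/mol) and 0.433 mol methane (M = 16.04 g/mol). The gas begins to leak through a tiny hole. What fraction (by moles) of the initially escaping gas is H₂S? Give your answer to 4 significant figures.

The effusion rate of species i is ∝ p_i/√M_i ∝ n_i/√M_i.
x_H₂S(eff) = (n_H₂S/√M_H₂S) / (n_H₂S/√M_H₂S + n_CH₄/√M_CH₄)
= (1.51/√34.08) / (1.51/√34.08 + 0.433/√16.04) = 0.2587/(0.2587 + 0.1081) = 0.7052.

0.7052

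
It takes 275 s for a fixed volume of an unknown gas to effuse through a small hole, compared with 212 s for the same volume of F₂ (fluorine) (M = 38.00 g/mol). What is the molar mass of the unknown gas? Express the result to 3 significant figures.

Graham's law gives t_X/t_F₂ = √(M_X/M_F₂).
275/212 = 1.297 = √(M_X/38.00)
M_X = 38.00 × 1.297² = 38.00 × 1.683 = 63.9 g/mol

63.9 g/mol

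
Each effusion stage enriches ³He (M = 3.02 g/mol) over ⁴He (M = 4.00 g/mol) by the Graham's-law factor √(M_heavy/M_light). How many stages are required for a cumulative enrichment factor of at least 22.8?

With α = √(4.00/3.02) per stage, ln α = ½ ln(1.32450) = 0.1405.
Need α^N ≥ 22.8 ⇒ N ≥ ln(22.8) / ln α = 3.127 / 0.1405 = 22.25.
So at least 23 stages are needed.

23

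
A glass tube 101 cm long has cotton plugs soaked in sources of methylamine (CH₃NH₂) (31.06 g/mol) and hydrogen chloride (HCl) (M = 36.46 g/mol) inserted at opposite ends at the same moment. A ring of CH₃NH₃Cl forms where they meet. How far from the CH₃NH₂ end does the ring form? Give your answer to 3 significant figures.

52.5 cm

Graham's law gives d_CH₃NH₂/d_HCl = rate_CH₃NH₂/rate_HCl = √(M_HCl/M_CH₃NH₂) = √(36.46/31.06) = 1.083.
With d_CH₃NH₂ + d_HCl = 101 cm, d_HCl = 101/(1 + 1.083) = 48.48 cm.
d_CH₃NH₂ = 101 − 48.48 = 52.5 cm.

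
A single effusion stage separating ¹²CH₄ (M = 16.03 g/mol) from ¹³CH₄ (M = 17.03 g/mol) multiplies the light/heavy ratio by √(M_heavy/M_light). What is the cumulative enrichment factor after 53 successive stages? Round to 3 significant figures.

Overall factor = α^53 with α = √(17.03/16.03), i.e. (17.03/16.03)^(53/2).
= 1.06238^(53/2) = 4.97.

4.97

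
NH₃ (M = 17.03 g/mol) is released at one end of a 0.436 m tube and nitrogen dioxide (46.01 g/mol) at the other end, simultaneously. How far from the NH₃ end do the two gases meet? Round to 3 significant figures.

Graham's law gives d_NH₃/d_NO₂ = rate_NH₃/rate_NO₂ = √(M_NO₂/M_NH₃) = √(46.01/17.03) = 1.644.
With d_NH₃ + d_NO₂ = 0.436 m, d_NO₂ = 0.436/(1 + 1.644) = 0.1649 m.
d_NH₃ = 0.436 − 0.1649 = 0.271 m.

0.271 m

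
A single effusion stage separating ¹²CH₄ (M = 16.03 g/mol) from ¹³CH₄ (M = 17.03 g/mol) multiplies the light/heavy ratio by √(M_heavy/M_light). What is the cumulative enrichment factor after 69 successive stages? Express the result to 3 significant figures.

Each stage multiplies the ratio by α = √(17.03/16.03), so after 69 stages the overall factor is α^69 = (17.03/16.03)^(69/2).
= 1.06238^(69/2) = 8.07.

8.07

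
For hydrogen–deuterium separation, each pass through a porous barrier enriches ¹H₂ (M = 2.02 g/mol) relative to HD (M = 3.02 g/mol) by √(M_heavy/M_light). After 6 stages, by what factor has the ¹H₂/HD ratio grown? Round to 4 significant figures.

After 6 stages the ratio has grown by (√(3.02/2.02))^6 = (3.02/2.02)^(6/2).
= 1.49505^3 = 3.342.

3.342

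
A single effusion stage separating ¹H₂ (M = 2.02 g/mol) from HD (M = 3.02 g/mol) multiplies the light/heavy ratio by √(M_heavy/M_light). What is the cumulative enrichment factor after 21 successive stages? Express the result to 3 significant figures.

68.2

Overall factor = α^21 with α = √(3.02/2.02), i.e. (3.02/2.02)^(21/2).
= 1.49505^(21/2) = 68.2.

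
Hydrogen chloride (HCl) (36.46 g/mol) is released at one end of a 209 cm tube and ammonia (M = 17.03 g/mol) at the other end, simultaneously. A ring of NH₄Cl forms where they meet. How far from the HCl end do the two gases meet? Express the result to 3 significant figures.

Distances travelled in equal time are proportional to diffusion rates, so d_HCl/d_NH₃ = √(M_NH₃/M_HCl) = √(17.03/36.46) = 0.6834.
With d_HCl + d_NH₃ = 209 cm, d_NH₃ = 209/(1 + 0.6834) = 124.2 cm.
d_HCl = 209 − 124.2 = 84.8 cm.

84.8 cm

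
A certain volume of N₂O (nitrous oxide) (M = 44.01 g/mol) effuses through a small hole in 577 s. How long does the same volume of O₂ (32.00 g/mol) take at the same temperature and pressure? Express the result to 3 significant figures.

492 s

By Graham's law, t_O₂/t_N₂O = √(M_O₂/M_N₂O) = √(32.00/44.01) = √0.7271 = 0.8527.
So the time for O₂ is 577 × 0.8527 = 492 s.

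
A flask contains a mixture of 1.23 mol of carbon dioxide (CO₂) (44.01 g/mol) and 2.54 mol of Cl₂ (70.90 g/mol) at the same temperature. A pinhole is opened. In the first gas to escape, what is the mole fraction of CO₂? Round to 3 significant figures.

Rate_i ∝ x_i/√M_i (Graham's law weighted by mole fraction), so the effusate composition follows n_i/√M_i.
x_CO₂(eff) = (n_CO₂/√M_CO₂) / (n_CO₂/√M_CO₂ + n_Cl₂/√M_Cl₂)
= (1.23/√44.01) / (1.23/√44.01 + 2.54/√70.90) = 0.1854/(0.1854 + 0.3017) = 0.381.

0.381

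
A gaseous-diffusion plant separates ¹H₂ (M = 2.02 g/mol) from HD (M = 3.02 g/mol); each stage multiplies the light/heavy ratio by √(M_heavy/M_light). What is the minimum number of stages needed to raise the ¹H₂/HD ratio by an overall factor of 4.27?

8

With α = √(3.02/2.02) per stage, ln α = ½ ln(1.49505) = 0.2011.
Need α^N ≥ 4.27 ⇒ N ≥ ln(4.27) / ln α = 1.452 / 0.2011 = 7.22.
Rounding up, N = 8 stages.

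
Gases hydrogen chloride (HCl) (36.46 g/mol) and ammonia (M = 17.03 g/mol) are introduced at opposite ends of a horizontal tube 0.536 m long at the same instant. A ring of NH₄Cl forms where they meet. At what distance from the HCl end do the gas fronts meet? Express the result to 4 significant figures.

0.2176 m

In equal time, each gas travels a distance ∝ its rate ∝ 1/√M, so d_HCl/d_NH₃ = √(M_NH₃/M_HCl) = √(17.03/36.46) = 0.6834.
With d_HCl + d_NH₃ = 0.536 m, d_NH₃ = 0.536/(1 + 0.6834) = 0.3184 m.
d_HCl = 0.536 − 0.3184 = 0.2176 m.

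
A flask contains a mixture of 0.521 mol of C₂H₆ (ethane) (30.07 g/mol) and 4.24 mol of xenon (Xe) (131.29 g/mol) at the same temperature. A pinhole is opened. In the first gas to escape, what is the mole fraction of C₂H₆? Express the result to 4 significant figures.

Each component's effusion rate ∝ (its partial pressure)·(1/√M) ∝ n_i/√M_i.
x_C₂H₆(eff) = (n_C₂H₆/√M_C₂H₆) / (n_C₂H₆/√M_C₂H₆ + n_Xe/√M_Xe)
= (0.521/√30.07) / (0.521/√30.07 + 4.24/√131.29) = 0.09501/(0.09501 + 0.3700) = 0.2043.

0.2043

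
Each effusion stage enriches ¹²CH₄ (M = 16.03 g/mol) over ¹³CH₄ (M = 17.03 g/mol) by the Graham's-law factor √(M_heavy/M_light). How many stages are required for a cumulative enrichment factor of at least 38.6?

With α = √(17.03/16.03) per stage, ln α = ½ ln(1.06238) = 0.03026.
Need α^N ≥ 38.6 ⇒ N ≥ ln(38.6) / ln α = 3.653 / 0.03026 = 120.74.
Minimum whole number of stages: N = 121.

121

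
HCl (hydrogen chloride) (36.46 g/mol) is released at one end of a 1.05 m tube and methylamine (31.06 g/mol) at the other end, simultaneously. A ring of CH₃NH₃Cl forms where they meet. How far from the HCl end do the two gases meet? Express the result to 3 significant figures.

0.504 m

Distances travelled in equal time are proportional to diffusion rates, so d_HCl/d_CH₃NH₂ = √(M_CH₃NH₂/M_HCl) = √(31.06/36.46) = 0.9230.
With d_HCl + d_CH₃NH₂ = 1.05 m, d_CH₃NH₂ = 1.05/(1 + 0.9230) = 0.5460 m.
d_HCl = 1.05 − 0.5460 = 0.504 m.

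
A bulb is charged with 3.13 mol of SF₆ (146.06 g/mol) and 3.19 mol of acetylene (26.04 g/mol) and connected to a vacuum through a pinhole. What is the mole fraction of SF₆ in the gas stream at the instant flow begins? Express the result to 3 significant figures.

Rate_i ∝ x_i/√M_i (Graham's law weighted by mole fraction), so the effusate composition follows n_i/√M_i.
x_SF₆(eff) = (n_SF₆/√M_SF₆) / (n_SF₆/√M_SF₆ + n_C₂H₂/√M_C₂H₂)
= (3.13/√146.06) / (3.13/√146.06 + 3.19/√26.04) = 0.2590/(0.2590 + 0.6251) = 0.293.

0.293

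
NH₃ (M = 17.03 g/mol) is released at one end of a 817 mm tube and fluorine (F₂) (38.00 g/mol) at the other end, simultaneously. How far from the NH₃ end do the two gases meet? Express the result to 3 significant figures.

489 mm

Graham's law gives d_NH₃/d_F₂ = rate_NH₃/rate_F₂ = √(M_F₂/M_NH₃) = √(38.00/17.03) = 1.494.
With d_NH₃ + d_F₂ = 817 mm, d_F₂ = 817/(1 + 1.494) = 327.6 mm.
d_NH₃ = 817 − 327.6 = 489 mm.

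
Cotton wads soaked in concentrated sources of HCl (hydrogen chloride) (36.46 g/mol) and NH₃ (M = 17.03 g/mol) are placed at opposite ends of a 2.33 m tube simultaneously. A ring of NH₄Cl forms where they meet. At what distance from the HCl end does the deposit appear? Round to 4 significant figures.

Distances travelled in equal time are proportional to diffusion rates, so d_HCl/d_NH₃ = √(M_NH₃/M_HCl) = √(17.03/36.46) = 0.6834.
With d_HCl + d_NH₃ = 2.33 m, d_NH₃ = 2.33/(1 + 0.6834) = 1.384 m.
d_HCl = 2.33 − 1.384 = 0.9459 m.

0.9459 m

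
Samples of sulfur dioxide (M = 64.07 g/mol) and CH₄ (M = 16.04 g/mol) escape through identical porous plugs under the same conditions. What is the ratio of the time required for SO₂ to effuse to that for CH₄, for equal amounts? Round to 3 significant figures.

By Graham's law, t_SO₂/t_CH₄ = √(M_SO₂/M_CH₄) = √(64.07/16.04) = √3.994 = 2.00.

2.00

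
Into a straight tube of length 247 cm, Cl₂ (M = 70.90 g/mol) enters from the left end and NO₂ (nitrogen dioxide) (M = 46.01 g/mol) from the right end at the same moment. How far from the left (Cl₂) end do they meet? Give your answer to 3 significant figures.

In equal time, each gas travels a distance ∝ its rate ∝ 1/√M, so d_Cl₂/d_NO₂ = √(M_NO₂/M_Cl₂) = √(46.01/70.90) = 0.8056.
With d_Cl₂ + d_NO₂ = 247 cm, d_NO₂ = 247/(1 + 0.8056) = 136.8 cm.
d_Cl₂ = 247 − 136.8 = 110 cm.

110 cm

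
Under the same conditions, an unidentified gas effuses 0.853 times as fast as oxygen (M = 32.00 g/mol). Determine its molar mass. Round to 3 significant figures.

44.0 g/mol

From Graham's law, rate_X/rate_O₂ = √(M_O₂/M_X).
0.853 = √(32.00/M_X)
M_X = 32.00 / 0.853² = 32.00 / 0.7276 = 44.0 g/mol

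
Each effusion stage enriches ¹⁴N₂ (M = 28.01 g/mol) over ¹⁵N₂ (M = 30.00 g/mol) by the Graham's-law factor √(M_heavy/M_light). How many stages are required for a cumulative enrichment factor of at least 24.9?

94

Per stage α = (30.00/28.01)^(1/2) = 1.07105^0.5, giving ln α = 0.03432.
Need α^N ≥ 24.9 ⇒ N ≥ ln(24.9) / ln α = 3.215 / 0.03432 = 93.68.
Minimum whole number of stages: N = 94.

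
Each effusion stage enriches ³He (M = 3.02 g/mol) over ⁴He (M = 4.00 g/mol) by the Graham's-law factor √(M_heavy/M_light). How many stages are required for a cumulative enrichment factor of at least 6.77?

Per stage α = (4.00/3.02)^(1/2) = 1.32450^0.5, giving ln α = 0.1405.
Need α^N ≥ 6.77 ⇒ N ≥ ln(6.77) / ln α = 1.913 / 0.1405 = 13.61.
Rounding up, N = 14 stages.

14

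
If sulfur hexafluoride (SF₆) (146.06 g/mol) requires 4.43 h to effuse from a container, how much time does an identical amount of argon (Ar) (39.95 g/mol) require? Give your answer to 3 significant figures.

2.32 h

Graham's law gives t_Ar/t_SF₆ = √(M_Ar/M_SF₆) = √(39.95/146.06) = √0.2735 = 0.5230.
So the time for Ar is 4.43 × 0.5230 = 2.32 h.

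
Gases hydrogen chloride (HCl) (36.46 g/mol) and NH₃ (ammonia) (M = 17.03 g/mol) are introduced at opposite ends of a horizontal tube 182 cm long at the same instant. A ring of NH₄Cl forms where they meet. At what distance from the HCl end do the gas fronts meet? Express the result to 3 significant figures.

In equal time, each gas travels a distance ∝ its rate ∝ 1/√M, so d_HCl/d_NH₃ = √(M_NH₃/M_HCl) = √(17.03/36.46) = 0.6834.
With d_HCl + d_NH₃ = 182 cm, d_NH₃ = 182/(1 + 0.6834) = 108.1 cm.
d_HCl = 182 − 108.1 = 73.9 cm.

73.9 cm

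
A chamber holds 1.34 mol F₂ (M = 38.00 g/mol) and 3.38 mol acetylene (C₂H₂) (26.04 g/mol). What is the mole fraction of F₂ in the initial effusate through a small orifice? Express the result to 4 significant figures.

The effusion rate of species i is ∝ p_i/√M_i ∝ n_i/√M_i.
x_F₂(eff) = (n_F₂/√M_F₂) / (n_F₂/√M_F₂ + n_C₂H₂/√M_C₂H₂)
= (1.34/√38.00) / (1.34/√38.00 + 3.38/√26.04) = 0.2174/(0.2174 + 0.6624) = 0.2471.

0.2471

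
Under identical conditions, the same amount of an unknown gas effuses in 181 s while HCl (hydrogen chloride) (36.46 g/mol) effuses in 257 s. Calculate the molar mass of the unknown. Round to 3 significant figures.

Using Graham's law: t_X/t_HCl = √(M_X/M_HCl).
181/257 = 0.7043 = √(M_X/36.46)
M_X = 36.46 × 0.7043² = 36.46 × 0.4960 = 18.1 g/mol

18.1 g/mol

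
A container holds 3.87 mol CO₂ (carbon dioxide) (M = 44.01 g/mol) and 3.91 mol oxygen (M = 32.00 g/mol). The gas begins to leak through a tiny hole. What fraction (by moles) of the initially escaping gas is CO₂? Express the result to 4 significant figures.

The effusion rate of species i is ∝ p_i/√M_i ∝ n_i/√M_i.
So x_CO₂ in the escaping gas = (n_CO₂/√M_CO₂) / Σ(n_i/√M_i)
= (3.87/√44.01) / (3.87/√44.01 + 3.91/√32.00) = 0.5834/(0.5834 + 0.6912) = 0.4577.

0.4577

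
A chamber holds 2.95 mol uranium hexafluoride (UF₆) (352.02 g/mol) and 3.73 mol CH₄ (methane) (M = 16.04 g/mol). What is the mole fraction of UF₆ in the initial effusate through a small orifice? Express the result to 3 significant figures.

0.144

Rate_i ∝ x_i/√M_i (Graham's law weighted by mole fraction), so the effusate composition follows n_i/√M_i.
Mole fraction of UF₆ in the effusate = (n_UF₆/√M_UF₆) / (n_UF₆/√M_UF₆ + n_CH₄/√M_CH₄)
= (2.95/√352.02) / (2.95/√352.02 + 3.73/√16.04) = 0.1572/(0.1572 + 0.9313) = 0.144.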